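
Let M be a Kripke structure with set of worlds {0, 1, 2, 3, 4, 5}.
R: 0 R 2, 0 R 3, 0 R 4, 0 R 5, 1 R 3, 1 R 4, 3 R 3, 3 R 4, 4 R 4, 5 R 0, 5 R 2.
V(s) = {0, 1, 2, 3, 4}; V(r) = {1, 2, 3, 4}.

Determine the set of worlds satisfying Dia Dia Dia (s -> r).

0, 1, 3, 4, 5

Let φ = Dia Dia Dia (s -> r). Evaluate φ at each world:
  0 (successors {2, 3, 4, 5}): φ is true.
  1 (successors {3, 4}): φ is true.
  2 (successors ∅): φ is false.
  3 (successors {3, 4}): φ is true.
  4 (successors {4}): φ is true.
  5 (successors {0, 2}): φ is true.
For instance, at 1:
  At 1: Dia Dia Dia (s -> r) requires Dia Dia (s -> r) at some successor in {3, 4}.
    Dia Dia (s -> r) holds at 3, so Dia Dia Dia (s -> r) is true at 1.
      At 3: Dia Dia (s -> r) requires Dia (s -> r) at some successor in {3, 4}.
        Dia (s -> r) holds at 3, so Dia Dia (s -> r) is true at 3.
Satisfying worlds: {0, 1, 3, 4, 5}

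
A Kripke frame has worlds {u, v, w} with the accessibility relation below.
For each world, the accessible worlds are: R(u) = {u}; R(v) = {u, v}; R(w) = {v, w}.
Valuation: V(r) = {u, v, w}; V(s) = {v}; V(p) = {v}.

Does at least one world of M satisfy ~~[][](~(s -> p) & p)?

Recall that []ψ holds at a world iff ψ holds at every accessible world, and <>ψ holds iff ψ holds at some accessible world.
Let φ = ~~[][](~(s -> p) & p). Evaluate φ at each world:
  u (successors {u}): φ is false.
  v (successors {u, v}): φ is false.
  w (successors {v, w}): φ is false.
For instance, at v:
  At v: ~[][](~(s -> p) & p) is true, so ~~[][](~(s -> p) & p) is false.
    At v: [][](~(s -> p) & p) is false, so ~[][](~(s -> p) & p) is true.
      At v: [][](~(s -> p) & p) requires [](~(s -> p) & p) at every successor {u, v}.
        [](~(s -> p) & p) fails at u, so [][](~(s -> p) & p) is false at v.

No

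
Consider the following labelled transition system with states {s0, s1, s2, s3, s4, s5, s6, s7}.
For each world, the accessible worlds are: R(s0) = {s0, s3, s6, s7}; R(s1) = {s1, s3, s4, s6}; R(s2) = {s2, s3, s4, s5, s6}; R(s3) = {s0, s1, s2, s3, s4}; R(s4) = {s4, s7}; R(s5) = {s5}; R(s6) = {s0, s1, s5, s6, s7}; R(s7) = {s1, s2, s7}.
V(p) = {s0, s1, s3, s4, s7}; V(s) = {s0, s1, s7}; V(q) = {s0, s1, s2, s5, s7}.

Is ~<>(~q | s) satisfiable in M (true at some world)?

Yes

Let φ = ~<>(~q | s). Evaluate φ at each world:
  s0 (successors {s0, s3, s6, s7}): φ is false.
  s1 (successors {s1, s3, s4, s6}): φ is false.
  s2 (successors {s2, s3, s4, s5, s6}): φ is false.
  s3 (successors {s0, s1, s2, s3, s4}): φ is false.
  s4 (successors {s4, s7}): φ is false.
  s5 (successors {s5}): φ is true.
  s6 (successors {s0, s1, s5, s6, s7}): φ is false.
  s7 (successors {s1, s2, s7}): φ is false.
Detail at s5 (witness):
  At s5: <>(~q | s) is false, so ~<>(~q | s) is true.
    At s5: <>(~q | s) requires ~q | s at some successor in {s5}.
      At s5: ~q | s is false.
    So <>(~q | s) is false at s5.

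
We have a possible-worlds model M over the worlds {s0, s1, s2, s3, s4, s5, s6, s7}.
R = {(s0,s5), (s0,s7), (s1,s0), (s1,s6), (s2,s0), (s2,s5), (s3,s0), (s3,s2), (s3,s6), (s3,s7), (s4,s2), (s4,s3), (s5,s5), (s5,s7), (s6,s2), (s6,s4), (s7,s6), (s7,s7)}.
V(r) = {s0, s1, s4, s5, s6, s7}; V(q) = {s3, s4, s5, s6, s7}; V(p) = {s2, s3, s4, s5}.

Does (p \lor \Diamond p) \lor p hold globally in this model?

Let φ = (p \lor \Diamond p) \lor p. Evaluate φ at each world:
  s0 (successors {s5, s7}): φ is true.
  s1 (successors {s0, s6}): φ is false.
  s2 (successors {s0, s5}): φ is true.
  s3 (successors {s0, s2, s6, s7}): φ is true.
  s4 (successors {s2, s3}): φ is true.
  s5 (successors {s5, s7}): φ is true.
  s6 (successors {s2, s4}): φ is true.
  s7 (successors {s6, s7}): φ is false.
Detail at s1 (counterexample):
  At s1: p \lor \Diamond p is false, p is false, so (p \lor \Diamond p) \lor p is false.
    At s1: p is false, \Diamond p is false, so p \lor \Diamond p is false.
      At s1: \Diamond p requires p at some successor in {s0, s6}.
        At s0: p is false.
        At s6: p is false.
      So \Diamond p is false at s1.

No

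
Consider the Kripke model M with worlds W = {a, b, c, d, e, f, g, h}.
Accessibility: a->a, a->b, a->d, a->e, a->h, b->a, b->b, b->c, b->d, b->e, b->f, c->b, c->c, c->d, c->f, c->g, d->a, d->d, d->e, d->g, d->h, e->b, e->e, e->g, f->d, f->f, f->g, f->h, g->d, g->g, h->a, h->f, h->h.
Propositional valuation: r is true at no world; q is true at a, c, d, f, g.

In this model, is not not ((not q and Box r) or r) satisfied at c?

At c: not ((not q and Box r) or r) is true, so not not ((not q and Box r) or r) is false.
  At c: (not q and Box r) or r is false, so not ((not q and Box r) or r) is true.
    At c: not q and Box r is false, r is false, so (not q and Box r) or r is false.
      At c: not q is false, Box r is false, so not q and Box r is false.

No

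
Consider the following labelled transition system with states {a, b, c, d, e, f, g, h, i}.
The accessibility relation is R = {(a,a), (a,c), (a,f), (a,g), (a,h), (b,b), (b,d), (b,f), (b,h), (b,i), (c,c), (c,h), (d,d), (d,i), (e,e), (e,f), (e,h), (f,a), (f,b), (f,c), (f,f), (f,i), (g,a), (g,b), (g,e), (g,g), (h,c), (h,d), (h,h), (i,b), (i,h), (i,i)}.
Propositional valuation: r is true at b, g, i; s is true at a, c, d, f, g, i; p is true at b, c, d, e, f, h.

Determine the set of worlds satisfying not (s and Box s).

Let φ = not (s and Box s). Evaluate φ at each world:
  a (successors {a, c, f, g, h}): φ is true.
  b (successors {b, d, f, h, i}): φ is true.
  c (successors {c, h}): φ is true.
  d (successors {d, i}): φ is false.
  e (successors {e, f, h}): φ is true.
  f (successors {a, b, c, f, i}): φ is true.
  g (successors {a, b, e, g}): φ is true.
  h (successors {c, d, h}): φ is true.
  i (successors {b, h, i}): φ is true.
For instance, at c:
  At c: s and Box s is false, so not (s and Box s) is true.
    At c: s is true, Box s is false, so s and Box s is false.
      At c: Box s requires s at every successor {c, h}.
        s fails at h, so Box s is false at c.
Satisfying worlds: {a, b, c, e, f, g, h, i}

a, b, c, e, f, g, h, i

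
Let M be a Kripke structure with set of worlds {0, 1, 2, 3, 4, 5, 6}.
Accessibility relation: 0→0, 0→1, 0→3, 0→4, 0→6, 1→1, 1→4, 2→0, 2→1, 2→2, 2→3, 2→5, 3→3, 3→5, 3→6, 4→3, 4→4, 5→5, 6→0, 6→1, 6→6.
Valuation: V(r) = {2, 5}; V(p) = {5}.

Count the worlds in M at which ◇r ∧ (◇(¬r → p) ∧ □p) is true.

Let φ = ◇r ∧ (◇(¬r → p) ∧ □p). Evaluate φ at each world:
  0 (successors {0, 1, 3, 4, 6}): φ is false.
  1 (successors {1, 4}): φ is false.
  2 (successors {0, 1, 2, 3, 5}): φ is false.
  3 (successors {3, 5, 6}): φ is false.
  4 (successors {3, 4}): φ is false.
  5 (successors {5}): φ is true.
  6 (successors {0, 1, 6}): φ is false.
For instance, at 6:
  At 6: ◇r is false, ◇(¬r → p) ∧ □p is false, so ◇r ∧ (◇(¬r → p) ∧ □p) is false.
    At 6: ◇r requires r at some successor in {0, 1, 6}.
      At 0: r is false.
      At 1: r is false.
      At 6: r is false.
    So ◇r is false at 6.
    At 6: ◇(¬r → p) is false, □p is false, so ◇(¬r → p) ∧ □p is false.
      At 6: ◇(¬r → p) requires ¬r → p at some successor in {0, 1, 6}.
        At 0: ¬r → p is false.
        At 1: ¬r → p is false.
        At 6: ¬r → p is false.
      So ◇(¬r → p) is false at 6.
      At 6: □p requires p at every successor {0, 1, 6}.
        p fails at 0, so □p is false at 6.
Satisfying worlds: {5}

1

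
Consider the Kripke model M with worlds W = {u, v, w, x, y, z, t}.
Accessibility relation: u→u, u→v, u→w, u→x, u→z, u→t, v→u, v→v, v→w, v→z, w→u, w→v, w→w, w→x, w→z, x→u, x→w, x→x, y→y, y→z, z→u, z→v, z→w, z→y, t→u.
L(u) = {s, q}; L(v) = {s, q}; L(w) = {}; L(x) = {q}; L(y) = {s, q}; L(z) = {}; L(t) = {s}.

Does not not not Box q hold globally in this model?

No

Recall that Box ψ holds at a world iff ψ holds at every accessible world, and Dia ψ holds iff ψ holds at some accessible world.
Let φ = not not not Box q. Evaluate φ at each world:
  u (successors {u, v, w, x, z, t}): φ is true.
  v (successors {u, v, w, z}): φ is true.
  w (successors {u, v, w, x, z}): φ is true.
  x (successors {u, w, x}): φ is true.
  y (successors {y, z}): φ is true.
  z (successors {u, v, w, y}): φ is true.
  t (successors {u}): φ is false.
Detail at t (counterexample):
  At t: not not Box q is true, so not not not Box q is false.
    At t: not Box q is false, so not not Box q is true.
      At t: Box q is true, so not Box q is false.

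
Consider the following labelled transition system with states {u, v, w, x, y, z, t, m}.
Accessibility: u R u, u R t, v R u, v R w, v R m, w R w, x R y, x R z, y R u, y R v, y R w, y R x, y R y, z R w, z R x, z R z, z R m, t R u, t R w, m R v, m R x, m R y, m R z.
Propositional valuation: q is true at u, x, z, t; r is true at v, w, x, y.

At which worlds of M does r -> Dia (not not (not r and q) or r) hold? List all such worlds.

Recall that Dia ψ holds at a world iff ψ holds at some accessible world.
Let φ = r -> Dia (not not (not r and q) or r). Evaluate φ at each world:
  u (successors {u, t}): φ is true.
  v (successors {u, w, m}): φ is true.
  w (successors {w}): φ is true.
  x (successors {y, z}): φ is true.
  y (successors {u, v, w, x, y}): φ is true.
  z (successors {w, x, z, m}): φ is true.
  t (successors {u, w}): φ is true.
  m (successors {v, x, y, z}): φ is true.
For instance, at v:
  At v: r is true, Dia (not not (not r and q) or r) is true, so r -> Dia (not not (not r and q) or r) is true.
    At v: Dia (not not (not r and q) or r) requires not not (not r and q) or r at some successor in {u, w, m}.
      not not (not r and q) or r holds at u, so Dia (not not (not r and q) or r) is true at v.
Satisfying worlds: {u, v, w, x, y, z, t, m}

u, v, w, x, y, z, t, m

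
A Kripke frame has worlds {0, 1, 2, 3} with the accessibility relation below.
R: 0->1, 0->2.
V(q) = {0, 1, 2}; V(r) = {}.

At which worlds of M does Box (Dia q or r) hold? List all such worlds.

1, 2, 3

Let φ = Box (Dia q or r). Evaluate φ at each world:
  0 (successors {1, 2}): φ is false.
  1 (successors ∅): φ is true.
  2 (successors ∅): φ is true.
  3 (successors ∅): φ is true.
For instance, at 0:
  At 0: Box (Dia q or r) requires Dia q or r at every successor {1, 2}.
    Dia q or r fails at 1, so Box (Dia q or r) is false at 0.
      At 1: Dia q is false, r is false, so Dia q or r is false.
Satisfying worlds: {1, 2, 3}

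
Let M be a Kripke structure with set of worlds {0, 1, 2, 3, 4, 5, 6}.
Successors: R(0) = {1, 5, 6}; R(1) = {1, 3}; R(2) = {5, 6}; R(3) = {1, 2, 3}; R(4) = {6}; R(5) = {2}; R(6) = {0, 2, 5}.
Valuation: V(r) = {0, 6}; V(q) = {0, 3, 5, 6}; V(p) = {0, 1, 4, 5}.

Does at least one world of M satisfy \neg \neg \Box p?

Let φ = \neg \neg \Box p. Evaluate φ at each world:
  0 (successors {1, 5, 6}): φ is false.
  1 (successors {1, 3}): φ is false.
  2 (successors {5, 6}): φ is false.
  3 (successors {1, 2, 3}): φ is false.
  4 (successors {6}): φ is false.
  5 (successors {2}): φ is false.
  6 (successors {0, 2, 5}): φ is false.
For instance, at 2:
  At 2: \neg \Box p is true, so \neg \neg \Box p is false.
    At 2: \Box p is false, so \neg \Box p is true.
      At 2: \Box p requires p at every successor {5, 6}.
        p fails at 6, so \Box p is false at 2.

No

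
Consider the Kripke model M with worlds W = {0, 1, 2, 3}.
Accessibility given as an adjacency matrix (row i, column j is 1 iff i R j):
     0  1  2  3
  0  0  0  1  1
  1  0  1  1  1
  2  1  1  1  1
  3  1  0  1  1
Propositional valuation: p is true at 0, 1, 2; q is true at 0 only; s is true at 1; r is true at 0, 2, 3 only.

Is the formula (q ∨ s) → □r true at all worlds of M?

Let φ = (q ∨ s) → □r. Evaluate φ at each world:
  0 (successors {2, 3}): φ is true.
  1 (successors {1, 2, 3}): φ is false.
  2 (successors {0, 1, 2, 3}): φ is true.
  3 (successors {0, 2, 3}): φ is true.
Detail at 1 (counterexample):
  At 1: q ∨ s is true, □r is false, so (q ∨ s) → □r is false.
    At 1: □r requires r at every successor {1, 2, 3}.
      r fails at 1, so □r is false at 1.

No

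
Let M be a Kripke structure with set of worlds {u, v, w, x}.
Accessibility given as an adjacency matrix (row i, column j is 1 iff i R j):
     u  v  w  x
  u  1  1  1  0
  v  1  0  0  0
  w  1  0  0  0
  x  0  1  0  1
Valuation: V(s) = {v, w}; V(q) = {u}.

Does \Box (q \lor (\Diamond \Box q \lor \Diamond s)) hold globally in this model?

No

Recall that \Box ψ holds at a world iff ψ holds at every accessible world, and \Diamond ψ holds iff ψ holds at some accessible world.
Let φ = \Box (q \lor (\Diamond \Box q \lor \Diamond s)). Evaluate φ at each world:
  u (successors {u, v, w}): φ is false.
  v (successors {u}): φ is true.
  w (successors {u}): φ is true.
  x (successors {v, x}): φ is false.
Detail at u (counterexample):
  At u: \Box (q \lor (\Diamond \Box q \lor \Diamond s)) requires q \lor (\Diamond \Box q \lor \Diamond s) at every successor {u, v, w}.
    q \lor (\Diamond \Box q \lor \Diamond s) fails at v, so \Box (q \lor (\Diamond \Box q \lor \Diamond s)) is false at u.
      At v: q is false, \Diamond \Box q \lor \Diamond s is false, so q \lor (\Diamond \Box q \lor \Diamond s) is false.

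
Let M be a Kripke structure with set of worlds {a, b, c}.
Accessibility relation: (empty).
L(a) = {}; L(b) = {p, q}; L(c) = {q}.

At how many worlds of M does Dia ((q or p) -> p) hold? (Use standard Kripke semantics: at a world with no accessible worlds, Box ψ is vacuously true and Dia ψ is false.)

0

Let φ = Dia ((q or p) -> p). Evaluate φ at each world:
  a (successors ∅): φ is false.
  b (successors ∅): φ is false.
  c (successors ∅): φ is false.
For instance, at b:
  At b: no accessible worlds, so Dia ((q or p) -> p) is false.
Satisfying worlds: none.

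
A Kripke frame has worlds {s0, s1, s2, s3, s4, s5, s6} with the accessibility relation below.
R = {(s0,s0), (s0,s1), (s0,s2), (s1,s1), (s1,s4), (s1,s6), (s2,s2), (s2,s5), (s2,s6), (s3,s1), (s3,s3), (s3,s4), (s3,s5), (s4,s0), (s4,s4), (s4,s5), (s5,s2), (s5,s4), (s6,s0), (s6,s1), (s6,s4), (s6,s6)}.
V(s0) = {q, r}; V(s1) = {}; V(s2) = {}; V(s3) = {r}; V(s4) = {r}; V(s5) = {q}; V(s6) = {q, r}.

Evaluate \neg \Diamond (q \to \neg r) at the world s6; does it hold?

No

At s6: \Diamond (q \to \neg r) is true, so \neg \Diamond (q \to \neg r) is false.
  At s6: \Diamond (q \to \neg r) requires q \to \neg r at some successor in {s0, s1, s4, s6}.
    q \to \neg r holds at s1, so \Diamond (q \to \neg r) is true at s6.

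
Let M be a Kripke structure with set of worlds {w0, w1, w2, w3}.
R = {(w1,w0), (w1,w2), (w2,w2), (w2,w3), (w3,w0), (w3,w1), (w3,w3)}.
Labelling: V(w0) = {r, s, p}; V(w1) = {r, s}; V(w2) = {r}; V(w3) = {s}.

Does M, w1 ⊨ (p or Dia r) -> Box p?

No

At w1: p or Dia r is true, Box p is false, so (p or Dia r) -> Box p is false.
  At w1: p is false, Dia r is true, so p or Dia r is true.
    At w1: Dia r requires r at some successor in {w0, w2}.
      r holds at w0, so Dia r is true at w1.
  At w1: Box p requires p at every successor {w0, w2}.
    p fails at w2, so Box p is false at w1.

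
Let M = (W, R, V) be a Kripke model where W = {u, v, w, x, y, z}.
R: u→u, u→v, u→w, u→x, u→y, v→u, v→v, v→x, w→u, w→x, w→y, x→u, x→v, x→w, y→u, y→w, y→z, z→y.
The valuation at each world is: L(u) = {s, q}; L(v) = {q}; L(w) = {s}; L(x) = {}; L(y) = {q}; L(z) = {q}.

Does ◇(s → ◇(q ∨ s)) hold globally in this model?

Let φ = ◇(s → ◇(q ∨ s)). Evaluate φ at each world:
  u (successors {u, v, w, x, y}): φ is true.
  v (successors {u, v, x}): φ is true.
  w (successors {u, x, y}): φ is true.
  x (successors {u, v, w}): φ is true.
  y (successors {u, w, z}): φ is true.
  z (successors {y}): φ is true.
For instance, at y:
  At y: ◇(s → ◇(q ∨ s)) requires s → ◇(q ∨ s) at some successor in {u, w, z}.
    s → ◇(q ∨ s) holds at u, so ◇(s → ◇(q ∨ s)) is true at y.
      At u: s is true, ◇(q ∨ s) is true, so s → ◇(q ∨ s) is true.

Yes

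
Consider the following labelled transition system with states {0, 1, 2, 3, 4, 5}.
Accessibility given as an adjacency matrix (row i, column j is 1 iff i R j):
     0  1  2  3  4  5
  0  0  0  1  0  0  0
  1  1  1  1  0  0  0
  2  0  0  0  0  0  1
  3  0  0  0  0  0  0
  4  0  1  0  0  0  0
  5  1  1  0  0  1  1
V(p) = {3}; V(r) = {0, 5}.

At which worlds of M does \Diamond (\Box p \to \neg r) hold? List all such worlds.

Let φ = \Diamond (\Box p \to \neg r). Evaluate φ at each world:
  0 (successors {2}): φ is true.
  1 (successors {0, 1, 2}): φ is true.
  2 (successors {5}): φ is true.
  3 (successors ∅): φ is false.
  4 (successors {1}): φ is true.
  5 (successors {0, 1, 4, 5}): φ is true.
For instance, at 0:
  At 0: \Diamond (\Box p \to \neg r) requires \Box p \to \neg r at some successor in {2}.
    \Box p \to \neg r holds at 2, so \Diamond (\Box p \to \neg r) is true at 0.
      At 2: \Box p is false, \neg r is true, so \Box p \to \neg r is true.
Satisfying worlds: {0, 1, 2, 4, 5}

0, 1, 2, 4, 5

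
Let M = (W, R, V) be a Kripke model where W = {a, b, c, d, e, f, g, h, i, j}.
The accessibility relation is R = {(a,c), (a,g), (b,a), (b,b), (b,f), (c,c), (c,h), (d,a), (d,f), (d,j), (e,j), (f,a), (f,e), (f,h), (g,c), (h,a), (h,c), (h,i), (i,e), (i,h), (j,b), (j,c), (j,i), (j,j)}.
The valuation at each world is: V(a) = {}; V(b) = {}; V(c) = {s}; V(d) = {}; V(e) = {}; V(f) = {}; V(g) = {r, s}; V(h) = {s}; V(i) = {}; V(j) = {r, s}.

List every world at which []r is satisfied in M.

Recall that []ψ holds at a world iff ψ holds at every accessible world, and <>ψ holds iff ψ holds at some accessible world.
Let φ = []r. Evaluate φ at each world:
  a (successors {c, g}): φ is false.
  b (successors {a, b, f}): φ is false.
  c (successors {c, h}): φ is false.
  d (successors {a, f, j}): φ is false.
  e (successors {j}): φ is true.
  f (successors {a, e, h}): φ is false.
  g (successors {c}): φ is false.
  h (successors {a, c, i}): φ is false.
  i (successors {e, h}): φ is false.
  j (successors {b, c, i, j}): φ is false.
For instance, at a:
  At a: []r requires r at every successor {c, g}.
    r fails at c, so []r is false at a.
Satisfying worlds: {e}

e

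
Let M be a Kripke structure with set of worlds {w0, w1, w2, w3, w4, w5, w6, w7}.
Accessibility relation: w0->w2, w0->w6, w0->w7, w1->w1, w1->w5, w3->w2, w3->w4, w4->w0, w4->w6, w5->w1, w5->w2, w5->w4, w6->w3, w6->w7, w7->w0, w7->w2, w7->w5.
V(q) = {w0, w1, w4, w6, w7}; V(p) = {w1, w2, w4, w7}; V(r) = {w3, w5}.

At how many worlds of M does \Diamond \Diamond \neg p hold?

7

Let φ = \Diamond \Diamond \neg p. Evaluate φ at each world:
  w0 (successors {w2, w6, w7}): φ is true.
  w1 (successors {w1, w5}): φ is true.
  w2 (successors ∅): φ is false.
  w3 (successors {w2, w4}): φ is true.
  w4 (successors {w0, w6}): φ is true.
  w5 (successors {w1, w2, w4}): φ is true.
  w6 (successors {w3, w7}): φ is true.
  w7 (successors {w0, w2, w5}): φ is true.
For instance, at w1:
  At w1: \Diamond \Diamond \neg p requires \Diamond \neg p at some successor in {w1, w5}.
    \Diamond \neg p holds at w1, so \Diamond \Diamond \neg p is true at w1.
      At w1: \Diamond \neg p requires \neg p at some successor in {w1, w5}.
        \neg p holds at w5, so \Diamond \neg p is true at w1.
Satisfying worlds: {w0, w1, w3, w4, w5, w6, w7}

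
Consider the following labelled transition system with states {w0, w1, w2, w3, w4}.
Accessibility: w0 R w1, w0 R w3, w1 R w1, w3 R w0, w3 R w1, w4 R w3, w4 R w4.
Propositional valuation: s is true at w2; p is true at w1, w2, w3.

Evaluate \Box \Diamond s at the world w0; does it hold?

No

At w0: \Box \Diamond s requires \Diamond s at every successor {w1, w3}.
  \Diamond s fails at w1, so \Box \Diamond s is false at w0.
    At w1: \Diamond s requires s at some successor in {w1}.
      At w1: s is false.
    So \Diamond s is false at w1.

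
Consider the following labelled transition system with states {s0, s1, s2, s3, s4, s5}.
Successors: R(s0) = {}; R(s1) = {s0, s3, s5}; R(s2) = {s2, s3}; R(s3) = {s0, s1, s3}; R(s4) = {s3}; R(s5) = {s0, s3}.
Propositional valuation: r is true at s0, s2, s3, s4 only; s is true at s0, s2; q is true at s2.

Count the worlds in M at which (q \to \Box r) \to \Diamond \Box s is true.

3

Let φ = (q \to \Box r) \to \Diamond \Box s. Evaluate φ at each world:
  s0 (successors ∅): φ is false.
  s1 (successors {s0, s3, s5}): φ is true.
  s2 (successors {s2, s3}): φ is false.
  s3 (successors {s0, s1, s3}): φ is true.
  s4 (successors {s3}): φ is false.
  s5 (successors {s0, s3}): φ is true.
For instance, at s2:
  At s2: q \to \Box r is true, \Diamond \Box s is false, so (q \to \Box r) \to \Diamond \Box s is false.
    At s2: q is true, \Box r is true, so q \to \Box r is true.
      At s2: \Box r requires r at every successor {s2, s3}.
        At s2: r is true.
        At s3: r is true.
      So \Box r is true at s2.
    At s2: \Diamond \Box s requires \Box s at some successor in {s2, s3}.
      At s2: \Box s is false.
      At s3: \Box s is false.
    So \Diamond \Box s is false at s2.
Satisfying worlds: {s1, s3, s5}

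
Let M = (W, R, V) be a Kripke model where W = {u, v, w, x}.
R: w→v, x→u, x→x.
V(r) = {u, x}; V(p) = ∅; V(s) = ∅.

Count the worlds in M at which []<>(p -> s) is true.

2

Let φ = []<>(p -> s). Evaluate φ at each world:
  u (successors ∅): φ is true.
  v (successors ∅): φ is true.
  w (successors {v}): φ is false.
  x (successors {u, x}): φ is false.
For instance, at x:
  At x: []<>(p -> s) requires <>(p -> s) at every successor {u, x}.
    <>(p -> s) fails at u, so []<>(p -> s) is false at x.
      At u: no accessible worlds, so <>(p -> s) is false.
Satisfying worlds: {u, v}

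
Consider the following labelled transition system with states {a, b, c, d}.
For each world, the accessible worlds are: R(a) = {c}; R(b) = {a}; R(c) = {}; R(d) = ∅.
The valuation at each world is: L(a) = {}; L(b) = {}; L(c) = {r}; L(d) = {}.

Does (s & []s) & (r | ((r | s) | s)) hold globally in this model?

No

Let φ = (s & []s) & (r | ((r | s) | s)). Evaluate φ at each world:
  a (successors {c}): φ is false.
  b (successors {a}): φ is false.
  c (successors ∅): φ is false.
  d (successors ∅): φ is false.
Detail at a (counterexample):
  At a: s & []s is false, r | ((r | s) | s) is false, so (s & []s) & (r | ((r | s) | s)) is false.
    At a: s is false, []s is false, so s & []s is false.
      At a: []s requires s at every successor {c}.
        s fails at c, so []s is false at a.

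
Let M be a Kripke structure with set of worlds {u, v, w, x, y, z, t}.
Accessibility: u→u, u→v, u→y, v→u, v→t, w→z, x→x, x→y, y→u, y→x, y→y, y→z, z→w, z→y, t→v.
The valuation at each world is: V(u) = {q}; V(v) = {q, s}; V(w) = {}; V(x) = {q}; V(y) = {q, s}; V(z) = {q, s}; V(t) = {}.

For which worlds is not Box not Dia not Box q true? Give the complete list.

u, v, x, y, z

Recall that Box ψ holds at a world iff ψ holds at every accessible world, and Dia ψ holds iff ψ holds at some accessible world.
Let φ = not Box not Dia not Box q. Evaluate φ at each world:
  u (successors {u, v, y}): φ is true.
  v (successors {u, t}): φ is true.
  w (successors {z}): φ is false.
  x (successors {x, y}): φ is true.
  y (successors {u, x, y, z}): φ is true.
  z (successors {w, y}): φ is true.
  t (successors {v}): φ is false.
For instance, at v:
  At v: Box not Dia not Box q is false, so not Box not Dia not Box q is true.
    At v: Box not Dia not Box q requires not Dia not Box q at every successor {u, t}.
      not Dia not Box q fails at u, so Box not Dia not Box q is false at v.
Satisfying worlds: {u, v, x, y, z}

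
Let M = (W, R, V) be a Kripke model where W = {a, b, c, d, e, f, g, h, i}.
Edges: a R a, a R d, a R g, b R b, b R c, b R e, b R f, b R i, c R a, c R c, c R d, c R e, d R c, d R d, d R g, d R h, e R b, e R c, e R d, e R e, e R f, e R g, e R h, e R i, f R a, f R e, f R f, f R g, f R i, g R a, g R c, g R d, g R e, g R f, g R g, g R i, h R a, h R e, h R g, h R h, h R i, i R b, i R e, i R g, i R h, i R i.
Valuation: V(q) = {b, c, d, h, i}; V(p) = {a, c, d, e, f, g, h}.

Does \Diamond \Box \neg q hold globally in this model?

No

Let φ = \Diamond \Box \neg q. Evaluate φ at each world:
  a (successors {a, d, g}): φ is false.
  b (successors {b, c, e, f, i}): φ is false.
  c (successors {a, c, d, e}): φ is false.
  d (successors {c, d, g, h}): φ is false.
  e (successors {b, c, d, e, f, g, h, i}): φ is false.
  f (successors {a, e, f, g, i}): φ is false.
  g (successors {a, c, d, e, f, g, i}): φ is false.
  h (successors {a, e, g, h, i}): φ is false.
  i (successors {b, e, g, h, i}): φ is false.
Detail at a (counterexample):
  At a: \Diamond \Box \neg q requires \Box \neg q at some successor in {a, d, g}.
    At a: \Box \neg q is false.
    At d: \Box \neg q is false.
    At g: \Box \neg q is false.
  So \Diamond \Box \neg q is false at a.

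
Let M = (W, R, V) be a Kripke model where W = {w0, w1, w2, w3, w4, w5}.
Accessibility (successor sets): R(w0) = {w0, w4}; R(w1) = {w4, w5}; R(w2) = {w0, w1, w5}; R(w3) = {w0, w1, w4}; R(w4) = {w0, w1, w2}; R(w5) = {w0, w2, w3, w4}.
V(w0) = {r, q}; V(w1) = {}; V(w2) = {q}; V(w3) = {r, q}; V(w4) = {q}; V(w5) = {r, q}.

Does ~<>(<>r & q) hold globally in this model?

Let φ = ~<>(<>r & q). Evaluate φ at each world:
  w0 (successors {w0, w4}): φ is false.
  w1 (successors {w4, w5}): φ is false.
  w2 (successors {w0, w1, w5}): φ is false.
  w3 (successors {w0, w1, w4}): φ is false.
  w4 (successors {w0, w1, w2}): φ is false.
  w5 (successors {w0, w2, w3, w4}): φ is false.
Detail at w0 (counterexample):
  At w0: <>(<>r & q) is true, so ~<>(<>r & q) is false.
    At w0: <>(<>r & q) requires <>r & q at some successor in {w0, w4}.
      <>r & q holds at w0, so <>(<>r & q) is true at w0.

No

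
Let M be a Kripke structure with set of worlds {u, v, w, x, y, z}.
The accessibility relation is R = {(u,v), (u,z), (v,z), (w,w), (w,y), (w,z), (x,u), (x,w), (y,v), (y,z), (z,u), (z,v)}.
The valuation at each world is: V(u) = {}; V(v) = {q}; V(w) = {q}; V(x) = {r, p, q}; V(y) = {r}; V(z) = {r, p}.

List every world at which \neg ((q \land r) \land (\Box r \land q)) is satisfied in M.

Recall that \Box ψ holds at a world iff ψ holds at every accessible world, and \Diamond ψ holds iff ψ holds at some accessible world.
Let φ = \neg ((q \land r) \land (\Box r \land q)). Evaluate φ at each world:
  u (successors {v, z}): φ is true.
  v (successors {z}): φ is true.
  w (successors {w, y, z}): φ is true.
  x (successors {u, w}): φ is true.
  y (successors {v, z}): φ is true.
  z (successors {u, v}): φ is true.
For instance, at u:
  At u: (q \land r) \land (\Box r \land q) is false, so \neg ((q \land r) \land (\Box r \land q)) is true.
    At u: q \land r is false, \Box r \land q is false, so (q \land r) \land (\Box r \land q) is false.
      At u: \Box r is false, q is false, so \Box r \land q is false.
Satisfying worlds: {u, v, w, x, y, z}

u, v, w, x, y, z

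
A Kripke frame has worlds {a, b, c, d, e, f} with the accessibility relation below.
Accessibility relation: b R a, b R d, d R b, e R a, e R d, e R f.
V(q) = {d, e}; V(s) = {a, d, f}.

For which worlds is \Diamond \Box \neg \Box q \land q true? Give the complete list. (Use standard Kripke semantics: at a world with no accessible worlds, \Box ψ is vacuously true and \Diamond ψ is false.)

e

Let φ = \Diamond \Box \neg \Box q \land q. Evaluate φ at each world:
  a (successors ∅): φ is false.
  b (successors {a, d}): φ is false.
  c (successors ∅): φ is false.
  d (successors {b}): φ is false.
  e (successors {a, d, f}): φ is true.
  f (successors ∅): φ is false.
For instance, at e:
  At e: \Diamond \Box \neg \Box q is true, q is true, so \Diamond \Box \neg \Box q \land q is true.
    At e: \Diamond \Box \neg \Box q requires \Box \neg \Box q at some successor in {a, d, f}.
      \Box \neg \Box q holds at a, so \Diamond \Box \neg \Box q is true at e.
Satisfying worlds: {e}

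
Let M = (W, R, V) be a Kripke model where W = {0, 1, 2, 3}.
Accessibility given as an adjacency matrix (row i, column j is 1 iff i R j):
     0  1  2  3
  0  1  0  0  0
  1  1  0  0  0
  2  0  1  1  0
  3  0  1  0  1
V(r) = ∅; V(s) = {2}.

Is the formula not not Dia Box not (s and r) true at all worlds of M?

Let φ = not not Dia Box not (s and r). Evaluate φ at each world:
  0 (successors {0}): φ is true.
  1 (successors {0}): φ is true.
  2 (successors {1, 2}): φ is true.
  3 (successors {1, 3}): φ is true.
For instance, at 1:
  At 1: not Dia Box not (s and r) is false, so not not Dia Box not (s and r) is true.
    At 1: Dia Box not (s and r) is true, so not Dia Box not (s and r) is false.
      At 1: Dia Box not (s and r) requires Box not (s and r) at some successor in {0}.
        Box not (s and r) holds at 0, so Dia Box not (s and r) is true at 1.

Yes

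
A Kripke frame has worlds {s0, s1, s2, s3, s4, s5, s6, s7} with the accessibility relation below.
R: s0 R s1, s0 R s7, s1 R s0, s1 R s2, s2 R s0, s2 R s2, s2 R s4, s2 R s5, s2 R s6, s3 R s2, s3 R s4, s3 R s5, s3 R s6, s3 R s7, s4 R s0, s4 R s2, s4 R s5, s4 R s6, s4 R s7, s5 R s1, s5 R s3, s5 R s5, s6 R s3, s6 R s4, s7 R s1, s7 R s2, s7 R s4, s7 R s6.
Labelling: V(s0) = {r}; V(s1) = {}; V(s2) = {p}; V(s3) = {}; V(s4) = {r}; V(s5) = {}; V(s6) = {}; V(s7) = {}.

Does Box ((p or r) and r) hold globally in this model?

No

Let φ = Box ((p or r) and r). Evaluate φ at each world:
  s0 (successors {s1, s7}): φ is false.
  s1 (successors {s0, s2}): φ is false.
  s2 (successors {s0, s2, s4, s5, s6}): φ is false.
  s3 (successors {s2, s4, s5, s6, s7}): φ is false.
  s4 (successors {s0, s2, s5, s6, s7}): φ is false.
  s5 (successors {s1, s3, s5}): φ is false.
  s6 (successors {s3, s4}): φ is false.
  s7 (successors {s1, s2, s4, s6}): φ is false.
Detail at s0 (counterexample):
  At s0: Box ((p or r) and r) requires (p or r) and r at every successor {s1, s7}.
    (p or r) and r fails at s1, so Box ((p or r) and r) is false at s0.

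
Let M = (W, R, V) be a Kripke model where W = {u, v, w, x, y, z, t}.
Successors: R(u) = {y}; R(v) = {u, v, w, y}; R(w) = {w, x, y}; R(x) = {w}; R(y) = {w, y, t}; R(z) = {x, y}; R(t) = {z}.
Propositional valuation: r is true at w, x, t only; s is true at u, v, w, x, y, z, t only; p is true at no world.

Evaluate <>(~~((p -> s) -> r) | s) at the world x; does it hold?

At x: <>(~~((p -> s) -> r) | s) requires ~~((p -> s) -> r) | s at some successor in {w}.
  ~~((p -> s) -> r) | s holds at w, so <>(~~((p -> s) -> r) | s) is true at x.

Yes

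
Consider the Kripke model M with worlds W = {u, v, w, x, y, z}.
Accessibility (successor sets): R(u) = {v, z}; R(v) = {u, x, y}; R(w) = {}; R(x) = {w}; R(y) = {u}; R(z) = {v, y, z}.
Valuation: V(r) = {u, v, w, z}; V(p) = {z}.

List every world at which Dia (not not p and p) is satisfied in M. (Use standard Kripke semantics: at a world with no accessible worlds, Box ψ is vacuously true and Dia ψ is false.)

Recall that Dia ψ holds at a world iff ψ holds at some accessible world.
Let φ = Dia (not not p and p). Evaluate φ at each world:
  u (successors {v, z}): φ is true.
  v (successors {u, x, y}): φ is false.
  w (successors ∅): φ is false.
  x (successors {w}): φ is false.
  y (successors {u}): φ is false.
  z (successors {v, y, z}): φ is true.
For instance, at v:
  At v: Dia (not not p and p) requires not not p and p at some successor in {u, x, y}.
    At u: not not p and p is false.
    At x: not not p and p is false.
    At y: not not p and p is false.
  So Dia (not not p and p) is false at v.
Satisfying worlds: {u, z}

u, z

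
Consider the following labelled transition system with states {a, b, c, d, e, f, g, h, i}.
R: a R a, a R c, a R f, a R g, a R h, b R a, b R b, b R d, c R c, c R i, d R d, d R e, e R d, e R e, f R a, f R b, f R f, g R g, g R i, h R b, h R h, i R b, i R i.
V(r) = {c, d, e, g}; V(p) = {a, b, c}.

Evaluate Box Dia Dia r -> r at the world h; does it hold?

Recall that Box ψ holds at a world iff ψ holds at every accessible world, and Dia ψ holds iff ψ holds at some accessible world.
At h: Box Dia Dia r is true, r is false, so Box Dia Dia r -> r is false.
  At h: Box Dia Dia r requires Dia Dia r at every successor {b, h}.
      At b: Dia Dia r requires Dia r at some successor in {a, b, d}.
        Dia r holds at a, so Dia Dia r is true at b.
      At h: Dia Dia r requires Dia r at some successor in {b, h}.
        Dia r holds at b, so Dia Dia r is true at h.
  So Box Dia Dia r is true at h.

No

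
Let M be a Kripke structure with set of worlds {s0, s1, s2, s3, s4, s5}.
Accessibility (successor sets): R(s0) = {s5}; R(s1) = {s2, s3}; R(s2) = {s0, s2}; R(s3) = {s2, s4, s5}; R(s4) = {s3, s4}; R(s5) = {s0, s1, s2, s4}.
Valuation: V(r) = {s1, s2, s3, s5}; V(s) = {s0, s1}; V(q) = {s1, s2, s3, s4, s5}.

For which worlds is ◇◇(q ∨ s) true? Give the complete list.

Let φ = ◇◇(q ∨ s). Evaluate φ at each world:
  s0 (successors {s5}): φ is true.
  s1 (successors {s2, s3}): φ is true.
  s2 (successors {s0, s2}): φ is true.
  s3 (successors {s2, s4, s5}): φ is true.
  s4 (successors {s3, s4}): φ is true.
  s5 (successors {s0, s1, s2, s4}): φ is true.
For instance, at s1:
  At s1: ◇◇(q ∨ s) requires ◇(q ∨ s) at some successor in {s2, s3}.
    ◇(q ∨ s) holds at s2, so ◇◇(q ∨ s) is true at s1.
      At s2: ◇(q ∨ s) requires q ∨ s at some successor in {s0, s2}.
        q ∨ s holds at s0, so ◇(q ∨ s) is true at s2.
Satisfying worlds: {s0, s1, s2, s3, s4, s5}

s0, s1, s2, s3, s4, s5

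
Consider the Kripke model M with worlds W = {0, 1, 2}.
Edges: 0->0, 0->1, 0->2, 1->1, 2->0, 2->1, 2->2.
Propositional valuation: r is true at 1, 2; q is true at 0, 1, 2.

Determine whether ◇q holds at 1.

At 1: ◇q requires q at some successor in {1}.
  q holds at 1, so ◇q is true at 1.

Yes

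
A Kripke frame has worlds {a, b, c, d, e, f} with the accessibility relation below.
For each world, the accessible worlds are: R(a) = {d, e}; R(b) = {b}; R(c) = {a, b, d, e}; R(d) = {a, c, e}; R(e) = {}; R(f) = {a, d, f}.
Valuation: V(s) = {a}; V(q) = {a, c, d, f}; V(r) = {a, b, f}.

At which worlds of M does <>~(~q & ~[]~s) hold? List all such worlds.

a, b, c, d, f

Recall that []ψ holds at a world iff ψ holds at every accessible world, and <>ψ holds iff ψ holds at some accessible world.
Let φ = <>~(~q & ~[]~s). Evaluate φ at each world:
  a (successors {d, e}): φ is true.
  b (successors {b}): φ is true.
  c (successors {a, b, d, e}): φ is true.
  d (successors {a, c, e}): φ is true.
  e (successors ∅): φ is false.
  f (successors {a, d, f}): φ is true.
For instance, at d:
  At d: <>~(~q & ~[]~s) requires ~(~q & ~[]~s) at some successor in {a, c, e}.
    ~(~q & ~[]~s) holds at a, so <>~(~q & ~[]~s) is true at d.
      At a: ~q & ~[]~s is false, so ~(~q & ~[]~s) is true.
Satisfying worlds: {a, b, c, d, f}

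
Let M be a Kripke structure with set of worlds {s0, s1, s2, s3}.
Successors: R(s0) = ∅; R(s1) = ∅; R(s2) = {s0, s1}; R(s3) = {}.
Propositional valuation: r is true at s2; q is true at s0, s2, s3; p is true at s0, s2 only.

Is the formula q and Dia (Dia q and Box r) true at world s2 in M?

No

At s2: q is true, Dia (Dia q and Box r) is false, so q and Dia (Dia q and Box r) is false.
  At s2: Dia (Dia q and Box r) requires Dia q and Box r at some successor in {s0, s1}.
    At s0: Dia q and Box r is false.
    At s1: Dia q and Box r is false.
  So Dia (Dia q and Box r) is false at s2.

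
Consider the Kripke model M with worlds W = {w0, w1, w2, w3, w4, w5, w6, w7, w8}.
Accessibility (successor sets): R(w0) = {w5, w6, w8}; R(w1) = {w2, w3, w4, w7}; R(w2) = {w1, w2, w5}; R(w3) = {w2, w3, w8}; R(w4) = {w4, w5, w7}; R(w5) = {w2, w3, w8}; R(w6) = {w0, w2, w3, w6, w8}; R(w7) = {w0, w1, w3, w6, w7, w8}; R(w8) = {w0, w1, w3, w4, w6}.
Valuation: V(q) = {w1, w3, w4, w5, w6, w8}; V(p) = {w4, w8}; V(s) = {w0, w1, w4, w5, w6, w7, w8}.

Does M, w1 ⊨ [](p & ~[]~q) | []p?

No

At w1: [](p & ~[]~q) is false, []p is false, so [](p & ~[]~q) | []p is false.
  At w1: [](p & ~[]~q) requires p & ~[]~q at every successor {w2, w3, w4, w7}.
    p & ~[]~q fails at w2, so [](p & ~[]~q) is false at w1.
      At w2: p is false, ~[]~q is true, so p & ~[]~q is false.
  At w1: []p requires p at every successor {w2, w3, w4, w7}.
    p fails at w2, so []p is false at w1.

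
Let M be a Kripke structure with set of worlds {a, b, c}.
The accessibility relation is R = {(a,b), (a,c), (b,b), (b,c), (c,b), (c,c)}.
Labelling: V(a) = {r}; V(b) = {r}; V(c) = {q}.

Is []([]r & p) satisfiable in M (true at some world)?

No

Recall that []ψ holds at a world iff ψ holds at every accessible world, and <>ψ holds iff ψ holds at some accessible world.
Let φ = []([]r & p). Evaluate φ at each world:
  a (successors {b, c}): φ is false.
  b (successors {b, c}): φ is false.
  c (successors {b, c}): φ is false.
For instance, at c:
  At c: []([]r & p) requires []r & p at every successor {b, c}.
    []r & p fails at b, so []([]r & p) is false at c.
      At b: []r is false, p is false, so []r & p is false.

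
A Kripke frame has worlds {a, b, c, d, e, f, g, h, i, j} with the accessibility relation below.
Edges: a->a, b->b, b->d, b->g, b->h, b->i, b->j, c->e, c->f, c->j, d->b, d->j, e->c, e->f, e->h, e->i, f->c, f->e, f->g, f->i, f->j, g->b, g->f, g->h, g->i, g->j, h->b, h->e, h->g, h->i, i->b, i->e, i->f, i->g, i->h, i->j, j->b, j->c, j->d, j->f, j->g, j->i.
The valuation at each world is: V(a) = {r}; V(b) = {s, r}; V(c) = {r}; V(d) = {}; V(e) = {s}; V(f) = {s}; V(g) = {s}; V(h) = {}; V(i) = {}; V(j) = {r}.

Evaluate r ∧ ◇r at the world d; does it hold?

At d: r is false, ◇r is true, so r ∧ ◇r is false.
  At d: ◇r requires r at some successor in {b, j}.
    r holds at b, so ◇r is true at d.

No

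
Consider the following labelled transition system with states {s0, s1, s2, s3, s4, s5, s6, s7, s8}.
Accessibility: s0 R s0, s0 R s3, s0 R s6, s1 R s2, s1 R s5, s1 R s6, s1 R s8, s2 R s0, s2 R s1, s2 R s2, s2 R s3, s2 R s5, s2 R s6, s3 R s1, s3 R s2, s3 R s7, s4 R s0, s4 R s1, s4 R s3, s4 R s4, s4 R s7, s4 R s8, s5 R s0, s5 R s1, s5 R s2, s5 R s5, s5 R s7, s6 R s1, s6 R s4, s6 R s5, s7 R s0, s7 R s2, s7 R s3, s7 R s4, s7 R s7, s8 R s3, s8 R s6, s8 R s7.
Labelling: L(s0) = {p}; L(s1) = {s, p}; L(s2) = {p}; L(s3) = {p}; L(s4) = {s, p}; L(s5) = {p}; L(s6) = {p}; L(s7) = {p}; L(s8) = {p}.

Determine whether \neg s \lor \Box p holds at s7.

Yes

At s7: \neg s is true, \Box p is true, so \neg s \lor \Box p is true.
  At s7: \Box p requires p at every successor {s0, s2, s3, s4, s7}.
    At s0: p is true.
    At s2: p is true.
    At s3: p is true.
    At s4: p is true.
    At s7: p is true.
  So \Box p is true at s7.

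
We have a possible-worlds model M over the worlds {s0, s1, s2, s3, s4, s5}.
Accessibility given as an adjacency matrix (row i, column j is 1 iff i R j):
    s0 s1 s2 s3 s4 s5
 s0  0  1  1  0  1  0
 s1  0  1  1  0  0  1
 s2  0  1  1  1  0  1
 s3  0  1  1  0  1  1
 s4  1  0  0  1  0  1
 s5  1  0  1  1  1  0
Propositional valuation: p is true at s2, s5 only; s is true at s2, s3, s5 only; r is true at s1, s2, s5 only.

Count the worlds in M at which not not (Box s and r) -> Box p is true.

Let φ = not not (Box s and r) -> Box p. Evaluate φ at each world:
  s0 (successors {s1, s2, s4}): φ is true.
  s1 (successors {s1, s2, s5}): φ is true.
  s2 (successors {s1, s2, s3, s5}): φ is true.
  s3 (successors {s1, s2, s4, s5}): φ is true.
  s4 (successors {s0, s3, s5}): φ is true.
  s5 (successors {s0, s2, s3, s4}): φ is true.
For instance, at s0:
  At s0: not not (Box s and r) is false, Box p is false, so not not (Box s and r) -> Box p is true.
    At s0: not (Box s and r) is true, so not not (Box s and r) is false.
      At s0: Box s and r is false, so not (Box s and r) is true.
    At s0: Box p requires p at every successor {s1, s2, s4}.
      p fails at s1, so Box p is false at s0.
Satisfying worlds: {s0, s1, s2, s3, s4, s5}

6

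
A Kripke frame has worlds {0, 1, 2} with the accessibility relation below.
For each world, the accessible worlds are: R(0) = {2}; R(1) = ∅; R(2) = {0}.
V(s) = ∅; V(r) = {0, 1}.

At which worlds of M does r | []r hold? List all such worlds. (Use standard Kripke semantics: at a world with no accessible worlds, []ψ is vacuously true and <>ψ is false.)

0, 1, 2

Let φ = r | []r. Evaluate φ at each world:
  0 (successors {2}): φ is true.
  1 (successors ∅): φ is true.
  2 (successors {0}): φ is true.
For instance, at 0:
  At 0: r is true, []r is false, so r | []r is true.
    At 0: []r requires r at every successor {2}.
      r fails at 2, so []r is false at 0.
Satisfying worlds: {0, 1, 2}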